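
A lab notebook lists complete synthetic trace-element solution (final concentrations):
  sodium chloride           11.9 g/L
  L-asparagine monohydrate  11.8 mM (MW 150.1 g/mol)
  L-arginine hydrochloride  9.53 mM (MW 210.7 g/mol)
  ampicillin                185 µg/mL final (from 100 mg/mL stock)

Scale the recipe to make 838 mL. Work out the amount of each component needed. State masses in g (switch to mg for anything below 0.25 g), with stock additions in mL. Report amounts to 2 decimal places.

sodium chloride 9.97 g; L-asparagine monohydrate 1.48 g; L-arginine hydrochloride 1.68 g; ampicillin 1.55 mL

Scale factor relative to 1 L: 0.838.
sodium chloride: 11.9 g/L × 0.838 L = 9.97 g
L-asparagine monohydrate: 11.8 mmol/L × 150.1 g/mol × 0.838 L ÷ 1000 = 1.48 g
L-arginine hydrochloride: 9.53 mmol/L × 210.7 g/mol × 0.838 L ÷ 1000 = 1.68 g
ampicillin: dilute stock: 185 µg/mL × 838 mL ÷ 100000 µg/mL = 1.55 mL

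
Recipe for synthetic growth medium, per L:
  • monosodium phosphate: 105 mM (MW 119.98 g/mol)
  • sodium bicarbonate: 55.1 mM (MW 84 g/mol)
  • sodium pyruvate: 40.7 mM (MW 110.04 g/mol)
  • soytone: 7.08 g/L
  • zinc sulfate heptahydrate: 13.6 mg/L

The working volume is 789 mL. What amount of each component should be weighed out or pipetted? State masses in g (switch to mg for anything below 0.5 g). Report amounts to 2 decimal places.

Target volume = 789 mL = 0.789 L.
monosodium phosphate: 105 mmol/L × 119.98 g/mol × 0.789 L ÷ 1000 = 9.94 g
sodium bicarbonate: 55.1 mmol/L × 84 g/mol × 0.789 L ÷ 1000 = 3.65 g
sodium pyruvate: 40.7 mmol/L × 110.04 g/mol × 0.789 L ÷ 1000 = 3.53 g
soytone: 7.08 g/L × 0.789 L = 5.59 g
zinc sulfate heptahydrate: 13.6 mg/L × 0.789 L = 10.73 mg

monosodium phosphate 9.94 g; sodium bicarbonate 3.65 g; sodium pyruvate 3.53 g; soytone 5.59 g; zinc sulfate heptahydrate 10.73 mg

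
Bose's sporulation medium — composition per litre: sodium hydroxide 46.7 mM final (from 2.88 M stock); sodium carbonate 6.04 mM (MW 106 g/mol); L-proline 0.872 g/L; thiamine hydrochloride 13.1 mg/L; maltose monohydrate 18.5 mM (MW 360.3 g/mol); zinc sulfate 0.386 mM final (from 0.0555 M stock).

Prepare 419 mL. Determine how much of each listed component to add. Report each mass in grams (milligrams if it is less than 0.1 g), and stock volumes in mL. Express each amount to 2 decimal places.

sodium hydroxide 6.79 mL; sodium carbonate 0.27 g; L-proline 0.37 g; thiamine hydrochloride 5.49 mg; maltose monohydrate 2.79 g; zinc sulfate 2.91 mL

Working volume: 419 mL = 0.419 L.
sodium hydroxide: dilute stock: 46.7 mM × 419 mL ÷ 2880 mM = 6.79 mL
sodium carbonate: 6.04 mmol/L × 106 g/mol × 0.419 L ÷ 1000 = 0.27 g
L-proline: 0.872 g/L × 0.419 L = 0.37 g
thiamine hydrochloride: 13.1 mg/L × 0.419 L = 5.49 mg
maltose monohydrate: 18.5 mmol/L × 360.3 g/mol × 0.419 L ÷ 1000 = 2.79 g
zinc sulfate: V = C2·V2/C1 = 0.386 mM × 419 mL ÷ 55.5 mM = 2.91 mL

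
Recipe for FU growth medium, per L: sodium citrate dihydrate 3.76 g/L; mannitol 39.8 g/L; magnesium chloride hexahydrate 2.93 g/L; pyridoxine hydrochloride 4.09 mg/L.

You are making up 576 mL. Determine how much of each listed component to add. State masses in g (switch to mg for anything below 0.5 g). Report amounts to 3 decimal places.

Scale factor relative to 1 L: 0.576.
sodium citrate dihydrate: 3.76 g/L × 0.576 L = 2.166 g
mannitol: 39.8 g/L × 0.576 L = 22.925 g
magnesium chloride hexahydrate: 2.93 g/L × 0.576 L = 1.688 g
pyridoxine hydrochloride: 4.09 mg/L × 0.576 L = 2.356 mg

sodium citrate dihydrate 2.166 g; mannitol 22.925 g; magnesium chloride hexahydrate 1.688 g; pyridoxine hydrochloride 2.356 mg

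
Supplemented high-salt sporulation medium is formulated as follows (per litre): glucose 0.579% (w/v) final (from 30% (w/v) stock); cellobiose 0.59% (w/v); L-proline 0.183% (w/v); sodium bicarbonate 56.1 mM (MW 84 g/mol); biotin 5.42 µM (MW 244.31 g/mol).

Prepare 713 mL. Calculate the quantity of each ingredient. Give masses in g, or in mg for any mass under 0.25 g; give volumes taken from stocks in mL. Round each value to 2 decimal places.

glucose 13.76 mL; cellobiose 4.21 g; L-proline 1.30 g; sodium bicarbonate 3.36 g; biotin 0.94 mg

Target volume = 713 mL = 0.713 L.
glucose: V = C2·V2/C1 = 0.579% ÷ 30% × 713 mL = 13.76 mL
cellobiose: 0.59 g per 100 mL × 713 mL ÷ 100 = 4.21 g
L-proline: 0.183% w/v = 1.83 g/L → 1.83 × 0.713 L = 1.30 g
sodium bicarbonate: 56.1 mmol/L × 84 g/mol × 0.713 L ÷ 1000 = 3.36 g
biotin: 5.42 µmol/L × 244.31 g/mol × 0.713 L ÷ 1000 = 0.94 mg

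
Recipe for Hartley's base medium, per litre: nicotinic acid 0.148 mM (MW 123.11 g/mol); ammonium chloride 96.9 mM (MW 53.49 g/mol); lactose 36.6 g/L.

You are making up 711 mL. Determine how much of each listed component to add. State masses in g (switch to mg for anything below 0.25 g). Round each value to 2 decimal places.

Scale factor relative to 1 L: 0.711.
nicotinic acid: 0.148 mmol/L × 123.11 mg/mmol × 0.711 L = 12.95 mg
ammonium chloride: 96.9 mmol/L × 53.49 g/mol × 0.711 L ÷ 1000 = 3.69 g
lactose: 36.6 g/L × 0.711 L = 26.02 g

nicotinic acid 12.95 mg; ammonium chloride 3.69 g; lactose 26.02 g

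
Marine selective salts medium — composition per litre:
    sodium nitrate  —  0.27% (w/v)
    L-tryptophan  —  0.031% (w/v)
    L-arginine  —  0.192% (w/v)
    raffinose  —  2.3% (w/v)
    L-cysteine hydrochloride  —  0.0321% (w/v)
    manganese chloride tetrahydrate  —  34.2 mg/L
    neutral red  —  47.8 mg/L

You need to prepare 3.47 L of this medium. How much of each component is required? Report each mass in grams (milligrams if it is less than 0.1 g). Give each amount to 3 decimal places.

sodium nitrate 9.369 g; L-tryptophan 1.076 g; L-arginine 6.662 g; raffinose 79.810 g; L-cysteine hydrochloride 1.114 g; manganese chloride tetrahydrate 0.119 g; neutral red 0.166 g

Scale factor relative to 1 L: 3.47.
sodium nitrate: 0.27% w/v = 2.7 g/L → 2.7 × 3.47 L = 9.369 g
L-tryptophan: 0.031 g per 100 mL × 3470 mL ÷ 100 = 1.076 g
L-arginine: 0.192% w/v = 1.92 g/L → 1.92 × 3.47 L = 6.662 g
raffinose: 2.3% w/v = 23 g/L → 23 × 3.47 L = 79.810 g
L-cysteine hydrochloride: 0.0321% w/v = 0.321 g/L → 0.321 × 3.47 L = 1.114 g
manganese chloride tetrahydrate: 34.2 mg/L × 3.47 L = 118.674 mg = 0.119 g
neutral red: 47.8 mg/L × 3.47 L = 165.866 mg = 0.166 g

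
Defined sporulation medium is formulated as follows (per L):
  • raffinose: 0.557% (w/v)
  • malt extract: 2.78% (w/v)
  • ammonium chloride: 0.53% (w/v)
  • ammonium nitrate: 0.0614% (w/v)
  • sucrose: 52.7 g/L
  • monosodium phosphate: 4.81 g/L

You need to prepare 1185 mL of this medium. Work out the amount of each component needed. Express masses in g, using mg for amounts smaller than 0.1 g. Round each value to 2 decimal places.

raffinose 6.60 g; malt extract 32.94 g; ammonium chloride 6.28 g; ammonium nitrate 0.73 g; sucrose 62.45 g; monosodium phosphate 5.70 g

Target volume = 1185 mL = 1.185 L.
raffinose: 0.557% w/v = 5.57 g/L → 5.57 × 1.185 L = 6.60 g
malt extract: 2.78% w/v = 27.8 g/L → 27.8 × 1.185 L = 32.94 g
ammonium chloride: 0.53% w/v = 5.3 g/L → 5.3 × 1.185 L = 6.28 g
ammonium nitrate: 0.0614% w/v = 0.614 g/L → 0.614 × 1.185 L = 0.73 g
sucrose: 52.7 g/L × 1.185 L = 62.45 g
monosodium phosphate: 4.81 g/L × 1.185 L = 5.70 g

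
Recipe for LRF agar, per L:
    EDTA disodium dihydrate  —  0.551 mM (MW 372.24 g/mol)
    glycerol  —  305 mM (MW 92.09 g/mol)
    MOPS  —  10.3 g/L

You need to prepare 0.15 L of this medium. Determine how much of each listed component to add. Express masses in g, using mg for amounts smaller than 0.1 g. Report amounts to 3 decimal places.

EDTA disodium dihydrate 30.766 mg; glycerol 4.213 g; MOPS 1.545 g

Working volume: 0.15 L.
EDTA disodium dihydrate: 0.551 mmol/L × 372.24 mg/mmol × 0.15 L = 30.766 mg
glycerol: 305 mmol/L × 92.09 g/mol × 0.15 L ÷ 1000 = 4.213 g
MOPS: 10.3 g/L × 0.15 L = 1.545 g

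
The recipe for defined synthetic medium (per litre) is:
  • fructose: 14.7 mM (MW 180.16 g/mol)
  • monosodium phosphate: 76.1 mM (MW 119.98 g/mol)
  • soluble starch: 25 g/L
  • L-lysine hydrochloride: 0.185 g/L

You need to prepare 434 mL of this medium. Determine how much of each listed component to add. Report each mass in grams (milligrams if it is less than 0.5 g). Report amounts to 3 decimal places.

fructose 1.149 g; monosodium phosphate 3.963 g; soluble starch 10.850 g; L-lysine hydrochloride 80.290 mg

Scale factor relative to 1 L: 0.434.
fructose: 14.7 mmol/L × 180.16 g/mol × 0.434 L ÷ 1000 = 1.149 g
monosodium phosphate: 76.1 mmol/L × 119.98 g/mol × 0.434 L ÷ 1000 = 3.963 g
soluble starch: 25 g/L × 0.434 L = 10.850 g
L-lysine hydrochloride: 0.185 g/L × 0.434 L = 0.08029 g = 80.290 mg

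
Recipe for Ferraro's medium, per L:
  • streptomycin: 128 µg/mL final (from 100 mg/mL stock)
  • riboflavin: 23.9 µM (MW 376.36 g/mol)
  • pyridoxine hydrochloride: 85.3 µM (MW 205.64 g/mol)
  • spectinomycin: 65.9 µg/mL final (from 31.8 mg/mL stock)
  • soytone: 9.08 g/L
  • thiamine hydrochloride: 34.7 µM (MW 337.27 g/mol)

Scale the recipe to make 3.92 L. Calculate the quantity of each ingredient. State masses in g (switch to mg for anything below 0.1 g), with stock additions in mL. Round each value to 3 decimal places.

Scale factor relative to 1 L: 3.92.
streptomycin: dilute stock: 128 µg/mL × 3920 mL ÷ 100000 µg/mL = 5.018 mL
riboflavin: 23.9 µmol/L × 376.36 g/mol × 3.92 L ÷ 1000 = 35.260 mg
pyridoxine hydrochloride: 85.3 µmol/L × 205.64 g/mol × 3.92 L ÷ 1000 = 68.761 mg
spectinomycin: dilute stock: 65.9 µg/mL × 3920 mL ÷ 31800 µg/mL = 8.124 mL
soytone: 9.08 g/L × 3.92 L = 35.594 g
thiamine hydrochloride: 34.7 µmol/L × 337.27 g/mol × 3.92 L ÷ 1000 = 45.877 mg

streptomycin 5.018 mL; riboflavin 35.260 mg; pyridoxine hydrochloride 68.761 mg; spectinomycin 8.124 mL; soytone 35.594 g; thiamine hydrochloride 45.877 mg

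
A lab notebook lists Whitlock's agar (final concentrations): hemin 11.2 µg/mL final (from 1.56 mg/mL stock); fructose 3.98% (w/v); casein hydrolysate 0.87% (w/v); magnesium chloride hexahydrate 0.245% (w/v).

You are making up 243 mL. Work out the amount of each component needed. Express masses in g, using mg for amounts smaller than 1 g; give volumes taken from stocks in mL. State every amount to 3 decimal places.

Scale factor relative to 1 L: 0.243.
hemin: V = C2·V2/C1 = 11.2 µg/mL × 243 mL ÷ 1560 µg/mL = 1.745 mL
fructose: 3.98% w/v = 39.8 g/L → 39.8 × 0.243 L = 9.671 g
casein hydrolysate: 0.87 g per 100 mL × 243 mL ÷ 100 = 2.114 g
magnesium chloride hexahydrate: 0.245% w/v = 2.45 g/L → 2.45 × 0.243 L = 0.59535 g = 595.350 mg

hemin 1.745 mL; fructose 9.671 g; casein hydrolysate 2.114 g; magnesium chloride hexahydrate 595.350 mg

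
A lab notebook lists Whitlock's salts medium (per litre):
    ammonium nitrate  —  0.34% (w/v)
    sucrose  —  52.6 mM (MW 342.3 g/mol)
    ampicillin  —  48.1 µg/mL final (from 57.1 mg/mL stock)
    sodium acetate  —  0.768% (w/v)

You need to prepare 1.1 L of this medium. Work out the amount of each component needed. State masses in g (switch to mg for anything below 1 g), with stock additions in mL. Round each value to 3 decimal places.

ammonium nitrate 3.740 g; sucrose 19.805 g; ampicillin 0.927 mL; sodium acetate 8.448 g

Working volume: 1.1 L.
ammonium nitrate: 0.34 g per 100 mL × 1100 mL ÷ 100 = 3.740 g
sucrose: 52.6 mmol/L × 342.3 g/mol × 1.1 L ÷ 1000 = 19.805 g
ampicillin: dilute stock: 48.1 µg/mL × 1100 mL ÷ 57100 µg/mL = 0.927 mL
sodium acetate: 0.768% w/v = 7.68 g/L → 7.68 × 1.1 L = 8.448 g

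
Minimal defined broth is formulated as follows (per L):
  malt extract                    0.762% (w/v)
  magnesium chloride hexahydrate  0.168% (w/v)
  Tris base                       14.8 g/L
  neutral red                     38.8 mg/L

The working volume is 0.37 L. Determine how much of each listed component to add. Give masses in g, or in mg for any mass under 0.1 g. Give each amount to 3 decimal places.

malt extract 2.819 g; magnesium chloride hexahydrate 0.622 g; Tris base 5.476 g; neutral red 14.356 mg

Scale factor relative to 1 L: 0.37.
malt extract: 0.762 g per 100 mL × 370 mL ÷ 100 = 2.819 g
magnesium chloride hexahydrate: 0.168 g per 100 mL × 370 mL ÷ 100 = 0.622 g
Tris base: 14.8 g/L × 0.37 L = 5.476 g
neutral red: 38.8 mg/L × 0.37 L = 14.356 mg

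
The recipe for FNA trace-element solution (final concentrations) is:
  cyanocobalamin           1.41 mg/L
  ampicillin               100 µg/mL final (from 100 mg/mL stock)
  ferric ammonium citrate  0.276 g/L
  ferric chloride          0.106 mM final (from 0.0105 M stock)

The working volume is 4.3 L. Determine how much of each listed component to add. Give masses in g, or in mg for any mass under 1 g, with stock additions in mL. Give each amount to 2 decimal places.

cyanocobalamin 6.06 mg; ampicillin 4.30 mL; ferric ammonium citrate 1.19 g; ferric chloride 43.41 mL

Scale factor relative to 1 L: 4.3.
cyanocobalamin: 1.41 mg/L × 4.3 L = 6.06 mg
ampicillin: V = C2·V2/C1 = 100 µg/mL × 4300 mL ÷ 100000 µg/mL = 4.30 mL
ferric ammonium citrate: 0.276 g/L × 4.3 L = 1.19 g
ferric chloride: dilute stock: 0.106 mM × 4300 mL ÷ 10.5 mM = 43.41 mL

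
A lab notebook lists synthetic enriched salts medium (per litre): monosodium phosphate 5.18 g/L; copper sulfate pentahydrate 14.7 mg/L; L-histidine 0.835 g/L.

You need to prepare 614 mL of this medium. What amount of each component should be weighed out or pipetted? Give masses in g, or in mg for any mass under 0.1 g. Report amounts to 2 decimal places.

monosodium phosphate 3.18 g; copper sulfate pentahydrate 9.03 mg; L-histidine 0.51 g

Working volume: 614 mL = 0.614 L.
monosodium phosphate: 5.18 g/L × 0.614 L = 3.18 g
copper sulfate pentahydrate: 14.7 mg/L × 0.614 L = 9.03 mg
L-histidine: 0.835 g/L × 0.614 L = 0.51 g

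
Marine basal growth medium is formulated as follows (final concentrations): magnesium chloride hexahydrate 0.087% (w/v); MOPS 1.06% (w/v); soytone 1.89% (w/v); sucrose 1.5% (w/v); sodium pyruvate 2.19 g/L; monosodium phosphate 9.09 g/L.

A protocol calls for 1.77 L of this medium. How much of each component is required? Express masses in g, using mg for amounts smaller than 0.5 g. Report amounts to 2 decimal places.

Scale factor relative to 1 L: 1.77.
magnesium chloride hexahydrate: 0.087% w/v = 0.87 g/L → 0.87 × 1.77 L = 1.54 g
MOPS: 1.06% w/v = 10.6 g/L → 10.6 × 1.77 L = 18.76 g
soytone: 1.89 g per 100 mL × 1770 mL ÷ 100 = 33.45 g
sucrose: 1.5 g per 100 mL × 1770 mL ÷ 100 = 26.55 g
sodium pyruvate: 2.19 g/L × 1.77 L = 3.88 g
monosodium phosphate: 9.09 g/L × 1.77 L = 16.09 g

magnesium chloride hexahydrate 1.54 g; MOPS 18.76 g; soytone 33.45 g; sucrose 26.55 g; sodium pyruvate 3.88 g; monosodium phosphate 16.09 g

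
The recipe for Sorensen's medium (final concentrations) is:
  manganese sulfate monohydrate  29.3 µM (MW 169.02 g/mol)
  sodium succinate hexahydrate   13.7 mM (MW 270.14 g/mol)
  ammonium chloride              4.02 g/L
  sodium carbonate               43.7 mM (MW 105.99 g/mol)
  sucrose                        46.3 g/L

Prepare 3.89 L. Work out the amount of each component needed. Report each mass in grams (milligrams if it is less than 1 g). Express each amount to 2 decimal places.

Scale factor relative to 1 L: 3.89.
manganese sulfate monohydrate: 29.3 µmol/L × 169.02 g/mol × 3.89 L ÷ 1000 = 19.26 mg
sodium succinate hexahydrate: 13.7 mmol/L × 270.14 g/mol × 3.89 L ÷ 1000 = 14.40 g
ammonium chloride: 4.02 g/L × 3.89 L = 15.64 g
sodium carbonate: 43.7 mmol/L × 105.99 g/mol × 3.89 L ÷ 1000 = 18.02 g
sucrose: 46.3 g/L × 3.89 L = 180.11 g

manganese sulfate monohydrate 19.26 mg; sodium succinate hexahydrate 14.40 g; ammonium chloride 15.64 g; sodium carbonate 18.02 g; sucrose 180.11 g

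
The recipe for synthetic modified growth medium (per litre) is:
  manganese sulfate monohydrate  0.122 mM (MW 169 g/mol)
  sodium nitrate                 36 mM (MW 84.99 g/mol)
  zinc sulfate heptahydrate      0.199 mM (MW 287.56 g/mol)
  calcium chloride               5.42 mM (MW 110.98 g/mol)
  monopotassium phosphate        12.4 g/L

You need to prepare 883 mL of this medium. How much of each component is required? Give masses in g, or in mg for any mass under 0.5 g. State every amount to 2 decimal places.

manganese sulfate monohydrate 18.21 mg; sodium nitrate 2.70 g; zinc sulfate heptahydrate 50.53 mg; calcium chloride 0.53 g; monopotassium phosphate 10.95 g

Scale factor relative to 1 L: 0.883.
manganese sulfate monohydrate: 0.122 mmol/L × 169 mg/mmol × 0.883 L = 18.21 mg
sodium nitrate: 36 mmol/L × 84.99 g/mol × 0.883 L ÷ 1000 = 2.70 g
zinc sulfate heptahydrate: 0.199 mmol/L × 287.56 mg/mmol × 0.883 L = 50.53 mg
calcium chloride: 5.42 mmol/L × 110.98 g/mol × 0.883 L ÷ 1000 = 0.53 g
monopotassium phosphate: 12.4 g/L × 0.883 L = 10.95 g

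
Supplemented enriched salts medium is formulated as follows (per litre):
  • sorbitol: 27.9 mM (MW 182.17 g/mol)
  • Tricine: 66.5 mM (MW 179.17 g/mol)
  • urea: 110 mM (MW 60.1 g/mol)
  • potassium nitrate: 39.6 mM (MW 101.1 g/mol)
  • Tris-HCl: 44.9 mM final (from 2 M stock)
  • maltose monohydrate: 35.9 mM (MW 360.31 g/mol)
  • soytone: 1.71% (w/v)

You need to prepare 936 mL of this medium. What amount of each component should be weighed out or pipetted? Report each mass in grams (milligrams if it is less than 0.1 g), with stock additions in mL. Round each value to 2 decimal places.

Scale factor relative to 1 L: 0.936.
sorbitol: 27.9 mmol/L × 182.17 g/mol × 0.936 L ÷ 1000 = 4.76 g
Tricine: 66.5 mmol/L × 179.17 g/mol × 0.936 L ÷ 1000 = 11.15 g
urea: 110 mmol/L × 60.1 g/mol × 0.936 L ÷ 1000 = 6.19 g
potassium nitrate: 39.6 mmol/L × 101.1 g/mol × 0.936 L ÷ 1000 = 3.75 g
Tris-HCl: V = C2·V2/C1 = 44.9 mM × 936 mL ÷ 2000 mM = 21.01 mL
maltose monohydrate: 35.9 mmol/L × 360.31 g/mol × 0.936 L ÷ 1000 = 12.11 g
soytone: 1.71% w/v = 17.1 g/L → 17.1 × 0.936 L = 16.01 g

sorbitol 4.76 g; Tricine 11.15 g; urea 6.19 g; potassium nitrate 3.75 g; Tris-HCl 21.01 mL; maltose monohydrate 12.11 g; soytone 16.01 g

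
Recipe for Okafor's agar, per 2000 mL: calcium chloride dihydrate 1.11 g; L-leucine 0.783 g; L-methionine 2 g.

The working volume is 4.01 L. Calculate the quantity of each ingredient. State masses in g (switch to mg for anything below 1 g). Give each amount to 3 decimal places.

Ratio of target to recipe volume: 4010 / 2000 = 2.005.
calcium chloride dihydrate: 1.11 g × (4010 mL / 2000 mL) = 2.226 g
L-leucine: 0.783 g × (4010 mL / 2000 mL) = 1.570 g
L-methionine: 2 g × (4010 mL / 2000 mL) = 4.010 g

calcium chloride dihydrate 2.226 g; L-leucine 1.570 g; L-methionine 4.010 g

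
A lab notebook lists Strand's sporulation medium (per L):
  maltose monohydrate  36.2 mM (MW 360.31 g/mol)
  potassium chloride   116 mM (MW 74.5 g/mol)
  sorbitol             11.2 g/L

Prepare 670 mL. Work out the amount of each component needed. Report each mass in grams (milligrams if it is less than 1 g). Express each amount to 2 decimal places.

maltose monohydrate 8.74 g; potassium chloride 5.79 g; sorbitol 7.50 g

Target volume = 670 mL = 0.67 L.
maltose monohydrate: 36.2 mmol/L × 360.31 g/mol × 0.67 L ÷ 1000 = 8.74 g
potassium chloride: 116 mmol/L × 74.5 g/mol × 0.67 L ÷ 1000 = 5.79 g
sorbitol: 11.2 g/L × 0.67 L = 7.50 g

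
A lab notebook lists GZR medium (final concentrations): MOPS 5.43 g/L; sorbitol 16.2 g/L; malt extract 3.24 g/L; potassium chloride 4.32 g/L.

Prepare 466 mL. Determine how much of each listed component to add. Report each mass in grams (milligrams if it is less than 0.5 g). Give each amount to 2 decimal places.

MOPS 2.53 g; sorbitol 7.55 g; malt extract 1.51 g; potassium chloride 2.01 g

Working volume: 466 mL = 0.466 L.
MOPS: 5.43 g/L × 0.466 L = 2.53 g
sorbitol: 16.2 g/L × 0.466 L = 7.55 g
malt extract: 3.24 g/L × 0.466 L = 1.51 g
potassium chloride: 4.32 g/L × 0.466 L = 2.01 g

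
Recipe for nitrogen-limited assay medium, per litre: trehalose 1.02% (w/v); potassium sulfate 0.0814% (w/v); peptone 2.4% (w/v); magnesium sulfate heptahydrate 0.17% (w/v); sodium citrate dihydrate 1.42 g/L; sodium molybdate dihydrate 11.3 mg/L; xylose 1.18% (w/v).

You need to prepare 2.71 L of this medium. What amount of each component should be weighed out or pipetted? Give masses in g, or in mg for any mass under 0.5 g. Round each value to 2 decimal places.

trehalose 27.64 g; potassium sulfate 2.21 g; peptone 65.04 g; magnesium sulfate heptahydrate 4.61 g; sodium citrate dihydrate 3.85 g; sodium molybdate dihydrate 30.62 mg; xylose 31.98 g

Scale factor relative to 1 L: 2.71.
trehalose: 1.02% w/v = 10.2 g/L → 10.2 × 2.71 L = 27.64 g
potassium sulfate: 0.0814 g per 100 mL × 2710 mL ÷ 100 = 2.21 g
peptone: 2.4% w/v = 24 g/L → 24 × 2.71 L = 65.04 g
magnesium sulfate heptahydrate: 0.17% w/v = 1.7 g/L → 1.7 × 2.71 L = 4.61 g
sodium citrate dihydrate: 1.42 g/L × 2.71 L = 3.85 g
sodium molybdate dihydrate: 11.3 mg/L × 2.71 L = 30.62 mg
xylose: 1.18 g per 100 mL × 2710 mL ÷ 100 = 31.98 g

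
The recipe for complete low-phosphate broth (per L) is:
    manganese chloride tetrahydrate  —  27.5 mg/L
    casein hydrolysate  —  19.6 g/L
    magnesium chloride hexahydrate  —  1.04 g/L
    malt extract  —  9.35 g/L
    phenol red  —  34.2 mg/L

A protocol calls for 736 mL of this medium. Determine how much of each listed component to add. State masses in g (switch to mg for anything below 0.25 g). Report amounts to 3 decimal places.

Target volume = 736 mL = 0.736 L.
manganese chloride tetrahydrate: 27.5 mg/L × 0.736 L = 20.240 mg
casein hydrolysate: 19.6 g/L × 0.736 L = 14.426 g
magnesium chloride hexahydrate: 1.04 g/L × 0.736 L = 0.765 g
malt extract: 9.35 g/L × 0.736 L = 6.882 g
phenol red: 34.2 mg/L × 0.736 L = 25.171 mg

manganese chloride tetrahydrate 20.240 mg; casein hydrolysate 14.426 g; magnesium chloride hexahydrate 0.765 g; malt extract 6.882 g; phenol red 25.171 mg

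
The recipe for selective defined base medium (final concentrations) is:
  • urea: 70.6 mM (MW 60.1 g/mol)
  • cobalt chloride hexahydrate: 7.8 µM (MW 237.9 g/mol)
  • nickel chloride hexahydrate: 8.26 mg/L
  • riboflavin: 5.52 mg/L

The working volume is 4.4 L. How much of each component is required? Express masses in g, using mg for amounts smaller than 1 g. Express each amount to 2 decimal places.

Working volume: 4.4 L.
urea: 70.6 mmol/L × 60.1 g/mol × 4.4 L ÷ 1000 = 18.67 g
cobalt chloride hexahydrate: 7.8 µmol/L × 237.9 g/mol × 4.4 L ÷ 1000 = 8.16 mg
nickel chloride hexahydrate: 8.26 mg/L × 4.4 L = 36.34 mg
riboflavin: 5.52 mg/L × 4.4 L = 24.29 mg

urea 18.67 g; cobalt chloride hexahydrate 8.16 mg; nickel chloride hexahydrate 36.34 mg; riboflavin 24.29 mg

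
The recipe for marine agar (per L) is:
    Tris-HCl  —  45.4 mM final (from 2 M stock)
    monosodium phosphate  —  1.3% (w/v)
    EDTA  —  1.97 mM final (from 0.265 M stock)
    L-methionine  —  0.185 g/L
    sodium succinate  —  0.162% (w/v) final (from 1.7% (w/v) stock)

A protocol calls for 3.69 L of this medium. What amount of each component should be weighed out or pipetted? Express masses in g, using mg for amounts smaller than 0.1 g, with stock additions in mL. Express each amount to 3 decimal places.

Working volume: 3.69 L.
Tris-HCl: C1V1 = C2V2 → 45.4 mM × 3690 mL ÷ 2000 mM = 83.763 mL
monosodium phosphate: 1.3% w/v = 13 g/L → 13 × 3.69 L = 47.970 g
EDTA: V = C2·V2/C1 = 1.97 mM × 3690 mL ÷ 265 mM = 27.431 mL
L-methionine: 0.185 g/L × 3.69 L = 0.683 g
sodium succinate: C1V1 = C2V2 → 0.162% ÷ 1.7% × 3690 mL = 351.635 mL

Tris-HCl 83.763 mL; monosodium phosphate 47.970 g; EDTA 27.431 mL; L-methionine 0.683 g; sodium succinate 351.635 mL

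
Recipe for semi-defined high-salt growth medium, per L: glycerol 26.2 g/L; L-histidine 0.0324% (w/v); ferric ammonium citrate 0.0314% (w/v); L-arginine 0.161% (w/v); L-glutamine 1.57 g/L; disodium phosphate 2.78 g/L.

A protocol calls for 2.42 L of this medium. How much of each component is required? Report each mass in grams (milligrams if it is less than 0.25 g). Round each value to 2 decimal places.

Working volume: 2.42 L.
glycerol: 26.2 g/L × 2.42 L = 63.40 g
L-histidine: 0.0324 g per 100 mL × 2420 mL ÷ 100 = 0.78 g
ferric ammonium citrate: 0.0314 g per 100 mL × 2420 mL ÷ 100 = 0.76 g
L-arginine: 0.161% w/v = 1.61 g/L → 1.61 × 2.42 L = 3.90 g
L-glutamine: 1.57 g/L × 2.42 L = 3.80 g
disodium phosphate: 2.78 g/L × 2.42 L = 6.73 g

glycerol 63.40 g; L-histidine 0.78 g; ferric ammonium citrate 0.76 g; L-arginine 3.90 g; L-glutamine 3.80 g; disodium phosphate 6.73 g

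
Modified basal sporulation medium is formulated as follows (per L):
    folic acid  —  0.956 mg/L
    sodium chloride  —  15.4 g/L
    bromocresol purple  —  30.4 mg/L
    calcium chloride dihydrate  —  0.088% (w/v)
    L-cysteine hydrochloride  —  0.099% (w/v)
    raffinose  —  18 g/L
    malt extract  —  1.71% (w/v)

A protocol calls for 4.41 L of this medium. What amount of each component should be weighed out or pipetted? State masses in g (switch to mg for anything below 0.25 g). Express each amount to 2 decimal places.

Scale factor relative to 1 L: 4.41.
folic acid: 0.956 mg/L × 4.41 L = 4.22 mg
sodium chloride: 15.4 g/L × 4.41 L = 67.91 g
bromocresol purple: 30.4 mg/L × 4.41 L = 134.06 mg
calcium chloride dihydrate: 0.088% w/v = 0.88 g/L → 0.88 × 4.41 L = 3.88 g
L-cysteine hydrochloride: 0.099% w/v = 0.99 g/L → 0.99 × 4.41 L = 4.37 g
raffinose: 18 g/L × 4.41 L = 79.38 g
malt extract: 1.71 g per 100 mL × 4410 mL ÷ 100 = 75.41 g

folic acid 4.22 mg; sodium chloride 67.91 g; bromocresol purple 134.06 mg; calcium chloride dihydrate 3.88 g; L-cysteine hydrochloride 4.37 g; raffinose 79.38 g; malt extract 75.41 g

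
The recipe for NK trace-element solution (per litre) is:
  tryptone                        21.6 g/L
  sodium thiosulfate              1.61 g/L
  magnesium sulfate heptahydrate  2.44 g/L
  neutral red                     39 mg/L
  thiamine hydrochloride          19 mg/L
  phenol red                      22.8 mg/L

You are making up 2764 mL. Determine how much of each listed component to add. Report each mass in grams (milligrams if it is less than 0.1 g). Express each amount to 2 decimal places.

tryptone 59.70 g; sodium thiosulfate 4.45 g; magnesium sulfate heptahydrate 6.74 g; neutral red 0.11 g; thiamine hydrochloride 52.52 mg; phenol red 63.02 mg

Scale factor relative to 1 L: 2.764.
tryptone: 21.6 g/L × 2.764 L = 59.70 g
sodium thiosulfate: 1.61 g/L × 2.764 L = 4.45 g
magnesium sulfate heptahydrate: 2.44 g/L × 2.764 L = 6.74 g
neutral red: 39 mg/L × 2.764 L = 107.796 mg = 0.11 g
thiamine hydrochloride: 19 mg/L × 2.764 L = 52.52 mg
phenol red: 22.8 mg/L × 2.764 L = 63.02 mg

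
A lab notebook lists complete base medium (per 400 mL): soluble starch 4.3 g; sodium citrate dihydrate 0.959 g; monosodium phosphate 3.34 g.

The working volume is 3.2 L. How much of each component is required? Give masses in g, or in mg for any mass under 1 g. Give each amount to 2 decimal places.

Scale factor = 3200 mL / 400 mL = 8.
soluble starch: 4.3 g × (3200 mL / 400 mL) = 34.40 g
sodium citrate dihydrate: 0.959 g × (3200 mL / 400 mL) = 7.67 g
monosodium phosphate: 3.34 g × (3200 mL / 400 mL) = 26.72 g

soluble starch 34.40 g; sodium citrate dihydrate 7.67 g; monosodium phosphate 26.72 g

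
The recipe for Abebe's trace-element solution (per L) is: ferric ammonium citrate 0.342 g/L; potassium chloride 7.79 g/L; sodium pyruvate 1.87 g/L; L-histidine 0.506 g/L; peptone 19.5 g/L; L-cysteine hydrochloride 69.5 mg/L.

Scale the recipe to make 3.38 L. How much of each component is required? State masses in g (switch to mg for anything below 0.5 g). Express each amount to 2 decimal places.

Scale factor relative to 1 L: 3.38.
ferric ammonium citrate: 0.342 g/L × 3.38 L = 1.16 g
potassium chloride: 7.79 g/L × 3.38 L = 26.33 g
sodium pyruvate: 1.87 g/L × 3.38 L = 6.32 g
L-histidine: 0.506 g/L × 3.38 L = 1.71 g
peptone: 19.5 g/L × 3.38 L = 65.91 g
L-cysteine hydrochloride: 69.5 mg/L × 3.38 L = 234.91 mg

ferric ammonium citrate 1.16 g; potassium chloride 26.33 g; sodium pyruvate 6.32 g; L-histidine 1.71 g; peptone 65.91 g; L-cysteine hydrochloride 234.91 mg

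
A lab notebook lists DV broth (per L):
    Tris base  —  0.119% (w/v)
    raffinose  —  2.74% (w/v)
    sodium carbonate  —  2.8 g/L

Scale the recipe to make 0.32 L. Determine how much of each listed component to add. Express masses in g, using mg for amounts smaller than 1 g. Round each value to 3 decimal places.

Tris base 380.800 mg; raffinose 8.768 g; sodium carbonate 896.000 mg

Scale factor relative to 1 L: 0.32.
Tris base: 0.119 g per 100 mL × 320 mL ÷ 100 = 0.3808 g = 380.800 mg
raffinose: 2.74% w/v = 27.4 g/L → 27.4 × 0.32 L = 8.768 g
sodium carbonate: 2.8 g/L × 0.32 L = 0.896 g = 896.000 mg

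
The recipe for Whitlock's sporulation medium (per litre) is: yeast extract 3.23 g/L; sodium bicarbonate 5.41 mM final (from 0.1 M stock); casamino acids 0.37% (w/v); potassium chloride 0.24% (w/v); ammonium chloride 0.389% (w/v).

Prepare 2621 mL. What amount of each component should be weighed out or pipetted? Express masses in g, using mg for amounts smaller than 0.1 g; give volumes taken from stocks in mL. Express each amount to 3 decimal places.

Scale factor relative to 1 L: 2.621.
yeast extract: 3.23 g/L × 2.621 L = 8.466 g
sodium bicarbonate: dilute stock: 5.41 mM × 2621 mL ÷ 100 mM = 141.796 mL
casamino acids: 0.37 g per 100 mL × 2621 mL ÷ 100 = 9.698 g
potassium chloride: 0.24 g per 100 mL × 2621 mL ÷ 100 = 6.290 g
ammonium chloride: 0.389% w/v = 3.89 g/L → 3.89 × 2.621 L = 10.196 g

yeast extract 8.466 g; sodium bicarbonate 141.796 mL; casamino acids 9.698 g; potassium chloride 6.290 g; ammonium chloride 10.196 g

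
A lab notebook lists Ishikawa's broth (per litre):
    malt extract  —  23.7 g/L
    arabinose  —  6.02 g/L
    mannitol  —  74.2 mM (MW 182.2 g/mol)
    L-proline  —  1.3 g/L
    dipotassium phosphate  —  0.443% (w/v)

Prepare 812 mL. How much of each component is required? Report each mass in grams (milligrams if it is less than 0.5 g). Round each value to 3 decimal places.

malt extract 19.244 g; arabinose 4.888 g; mannitol 10.978 g; L-proline 1.056 g; dipotassium phosphate 3.597 g

Working volume: 812 mL = 0.812 L.
malt extract: 23.7 g/L × 0.812 L = 19.244 g
arabinose: 6.02 g/L × 0.812 L = 4.888 g
mannitol: 74.2 mmol/L × 182.2 g/mol × 0.812 L ÷ 1000 = 10.978 g
L-proline: 1.3 g/L × 0.812 L = 1.056 g
dipotassium phosphate: 0.443% w/v = 4.43 g/L → 4.43 × 0.812 L = 3.597 g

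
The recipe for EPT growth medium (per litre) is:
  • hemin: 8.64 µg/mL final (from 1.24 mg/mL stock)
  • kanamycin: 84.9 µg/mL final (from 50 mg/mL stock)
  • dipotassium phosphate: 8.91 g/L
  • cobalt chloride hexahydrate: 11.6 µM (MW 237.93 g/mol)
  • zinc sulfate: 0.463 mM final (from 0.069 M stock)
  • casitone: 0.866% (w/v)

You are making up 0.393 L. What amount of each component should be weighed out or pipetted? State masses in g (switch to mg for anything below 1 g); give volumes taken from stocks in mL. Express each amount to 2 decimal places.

Working volume: 0.393 L.
hemin: C1V1 = C2V2 → 8.64 µg/mL × 393 mL ÷ 1240 µg/mL = 2.74 mL
kanamycin: dilute stock: 84.9 µg/mL × 393 mL ÷ 50000 µg/mL = 0.67 mL
dipotassium phosphate: 8.91 g/L × 0.393 L = 3.50 g
cobalt chloride hexahydrate: 11.6 µmol/L × 237.93 g/mol × 0.393 L ÷ 1000 = 1.08 mg
zinc sulfate: dilute stock: 0.463 mM × 393 mL ÷ 69 mM = 2.64 mL
casitone: 0.866% w/v = 8.66 g/L → 8.66 × 0.393 L = 3.40 g

hemin 2.74 mL; kanamycin 0.67 mL; dipotassium phosphate 3.50 g; cobalt chloride hexahydrate 1.08 mg; zinc sulfate 2.64 mL; casitone 3.40 g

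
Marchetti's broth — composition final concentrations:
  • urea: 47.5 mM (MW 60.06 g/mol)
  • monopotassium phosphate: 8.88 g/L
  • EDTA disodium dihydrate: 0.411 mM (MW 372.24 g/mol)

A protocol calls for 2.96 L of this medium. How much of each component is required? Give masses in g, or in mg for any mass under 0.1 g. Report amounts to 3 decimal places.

urea 8.444 g; monopotassium phosphate 26.285 g; EDTA disodium dihydrate 0.453 g

Working volume: 2.96 L.
urea: 47.5 mmol/L × 60.06 g/mol × 2.96 L ÷ 1000 = 8.444 g
monopotassium phosphate: 8.88 g/L × 2.96 L = 26.285 g
EDTA disodium dihydrate: 0.411 mmol/L × 372.24 g/mol × 2.96 L ÷ 1000 = 0.453 g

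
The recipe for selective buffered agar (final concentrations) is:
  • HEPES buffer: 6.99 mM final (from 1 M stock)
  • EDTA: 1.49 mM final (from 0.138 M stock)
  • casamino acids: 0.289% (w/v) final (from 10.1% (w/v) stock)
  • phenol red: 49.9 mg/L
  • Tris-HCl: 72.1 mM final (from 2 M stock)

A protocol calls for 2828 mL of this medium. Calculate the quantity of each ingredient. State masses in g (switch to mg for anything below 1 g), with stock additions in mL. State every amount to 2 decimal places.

HEPES buffer 19.77 mL; EDTA 30.53 mL; casamino acids 80.92 mL; phenol red 141.12 mg; Tris-HCl 101.95 mL

Working volume: 2828 mL = 2.828 L.
HEPES buffer: V = C2·V2/C1 = 6.99 mM × 2828 mL ÷ 1000 mM = 19.77 mL
EDTA: C1V1 = C2V2 → 1.49 mM × 2828 mL ÷ 138 mM = 30.53 mL
casamino acids: V = C2·V2/C1 = 0.289% ÷ 10.1% × 2828 mL = 80.92 mL
phenol red: 49.9 mg/L × 2.828 L = 141.12 mg
Tris-HCl: C1V1 = C2V2 → 72.1 mM × 2828 mL ÷ 2000 mM = 101.95 mL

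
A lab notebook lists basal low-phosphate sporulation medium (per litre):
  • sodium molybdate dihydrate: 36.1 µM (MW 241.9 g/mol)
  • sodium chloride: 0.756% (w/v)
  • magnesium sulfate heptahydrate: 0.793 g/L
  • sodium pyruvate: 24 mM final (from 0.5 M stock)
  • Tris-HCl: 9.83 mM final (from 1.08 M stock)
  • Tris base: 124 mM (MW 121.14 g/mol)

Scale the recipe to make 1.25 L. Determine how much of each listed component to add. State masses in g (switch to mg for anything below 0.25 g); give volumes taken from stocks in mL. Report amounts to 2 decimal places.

sodium molybdate dihydrate 10.92 mg; sodium chloride 9.45 g; magnesium sulfate heptahydrate 0.99 g; sodium pyruvate 60.00 mL; Tris-HCl 11.38 mL; Tris base 18.78 g

Working volume: 1.25 L.
sodium molybdate dihydrate: 36.1 µmol/L × 241.9 g/mol × 1.25 L ÷ 1000 = 10.92 mg
sodium chloride: 0.756 g per 100 mL × 1250 mL ÷ 100 = 9.45 g
magnesium sulfate heptahydrate: 0.793 g/L × 1.25 L = 0.99 g
sodium pyruvate: C1V1 = C2V2 → 24 mM × 1250 mL ÷ 500 mM = 60.00 mL
Tris-HCl: dilute stock: 9.83 mM × 1250 mL ÷ 1080 mM = 11.38 mL
Tris base: 124 mmol/L × 121.14 g/mol × 1.25 L ÷ 1000 = 18.78 g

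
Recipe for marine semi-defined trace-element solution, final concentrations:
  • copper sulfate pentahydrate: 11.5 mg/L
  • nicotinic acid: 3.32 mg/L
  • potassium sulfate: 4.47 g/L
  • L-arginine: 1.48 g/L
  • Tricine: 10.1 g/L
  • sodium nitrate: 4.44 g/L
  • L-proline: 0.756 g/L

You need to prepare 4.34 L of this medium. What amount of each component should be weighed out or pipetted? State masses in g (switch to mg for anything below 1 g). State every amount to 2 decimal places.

Working volume: 4.34 L.
copper sulfate pentahydrate: 11.5 mg/L × 4.34 L = 49.91 mg
nicotinic acid: 3.32 mg/L × 4.34 L = 14.41 mg
potassium sulfate: 4.47 g/L × 4.34 L = 19.40 g
L-arginine: 1.48 g/L × 4.34 L = 6.42 g
Tricine: 10.1 g/L × 4.34 L = 43.83 g
sodium nitrate: 4.44 g/L × 4.34 L = 19.27 g
L-proline: 0.756 g/L × 4.34 L = 3.28 g

copper sulfate pentahydrate 49.91 mg; nicotinic acid 14.41 mg; potassium sulfate 19.40 g; L-arginine 6.42 g; Tricine 43.83 g; sodium nitrate 19.27 g; L-proline 3.28 g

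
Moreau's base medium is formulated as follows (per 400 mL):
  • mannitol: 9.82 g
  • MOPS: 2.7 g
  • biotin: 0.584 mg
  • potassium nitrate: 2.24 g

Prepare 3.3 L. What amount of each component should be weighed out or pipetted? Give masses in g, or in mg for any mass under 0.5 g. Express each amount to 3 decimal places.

mannitol 81.015 g; MOPS 22.275 g; biotin 4.818 mg; potassium nitrate 18.480 g

Scale factor = 3300 mL / 400 mL = 8.25.
mannitol: 9.82 g × (3300 mL / 400 mL) = 81.015 g
MOPS: 2.7 g × (3300 mL / 400 mL) = 22.275 g
biotin: 0.584 mg × (3300 mL / 400 mL) = 4.818 mg
potassium nitrate: 2.24 g × (3300 mL / 400 mL) = 18.480 g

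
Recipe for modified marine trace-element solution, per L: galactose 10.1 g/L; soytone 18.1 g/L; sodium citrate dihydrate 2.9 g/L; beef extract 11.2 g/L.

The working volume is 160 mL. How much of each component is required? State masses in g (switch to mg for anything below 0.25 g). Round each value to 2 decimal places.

Target volume = 160 mL = 0.16 L.
galactose: 10.1 g/L × 0.16 L = 1.62 g
soytone: 18.1 g/L × 0.16 L = 2.90 g
sodium citrate dihydrate: 2.9 g/L × 0.16 L = 0.46 g
beef extract: 11.2 g/L × 0.16 L = 1.79 g

galactose 1.62 g; soytone 2.90 g; sodium citrate dihydrate 0.46 g; beef extract 1.79 g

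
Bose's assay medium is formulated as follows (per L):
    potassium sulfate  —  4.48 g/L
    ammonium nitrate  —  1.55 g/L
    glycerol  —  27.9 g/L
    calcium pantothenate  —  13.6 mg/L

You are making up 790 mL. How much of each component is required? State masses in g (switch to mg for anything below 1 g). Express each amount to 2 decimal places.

Scale factor relative to 1 L: 0.79.
potassium sulfate: 4.48 g/L × 0.79 L = 3.54 g
ammonium nitrate: 1.55 g/L × 0.79 L = 1.22 g
glycerol: 27.9 g/L × 0.79 L = 22.04 g
calcium pantothenate: 13.6 mg/L × 0.79 L = 10.74 mg

potassium sulfate 3.54 g; ammonium nitrate 1.22 g; glycerol 22.04 g; calcium pantothenate 10.74 mg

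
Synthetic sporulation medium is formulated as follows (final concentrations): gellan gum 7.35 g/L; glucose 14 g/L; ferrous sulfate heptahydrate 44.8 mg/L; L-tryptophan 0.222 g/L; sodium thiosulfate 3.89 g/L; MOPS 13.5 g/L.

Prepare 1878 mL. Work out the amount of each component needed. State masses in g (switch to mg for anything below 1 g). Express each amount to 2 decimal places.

gellan gum 13.80 g; glucose 26.29 g; ferrous sulfate heptahydrate 84.13 mg; L-tryptophan 416.92 mg; sodium thiosulfate 7.31 g; MOPS 25.35 g

Scale factor relative to 1 L: 1.878.
gellan gum: 7.35 g/L × 1.878 L = 13.80 g
glucose: 14 g/L × 1.878 L = 26.29 g
ferrous sulfate heptahydrate: 44.8 mg/L × 1.878 L = 84.13 mg
L-tryptophan: 0.222 g/L × 1.878 L = 0.416916 g = 416.92 mg
sodium thiosulfate: 3.89 g/L × 1.878 L = 7.31 g
MOPS: 13.5 g/L × 1.878 L = 25.35 g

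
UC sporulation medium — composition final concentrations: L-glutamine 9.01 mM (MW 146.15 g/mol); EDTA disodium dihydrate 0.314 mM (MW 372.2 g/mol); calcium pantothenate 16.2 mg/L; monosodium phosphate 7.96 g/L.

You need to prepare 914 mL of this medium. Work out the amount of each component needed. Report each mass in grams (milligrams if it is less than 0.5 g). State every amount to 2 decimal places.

Target volume = 914 mL = 0.914 L.
L-glutamine: 9.01 mmol/L × 146.15 g/mol × 0.914 L ÷ 1000 = 1.20 g
EDTA disodium dihydrate: 0.314 mmol/L × 372.2 mg/mmol × 0.914 L = 106.82 mg
calcium pantothenate: 16.2 mg/L × 0.914 L = 14.81 mg
monosodium phosphate: 7.96 g/L × 0.914 L = 7.28 g

L-glutamine 1.20 g; EDTA disodium dihydrate 106.82 mg; calcium pantothenate 14.81 mg; monosodium phosphate 7.28 g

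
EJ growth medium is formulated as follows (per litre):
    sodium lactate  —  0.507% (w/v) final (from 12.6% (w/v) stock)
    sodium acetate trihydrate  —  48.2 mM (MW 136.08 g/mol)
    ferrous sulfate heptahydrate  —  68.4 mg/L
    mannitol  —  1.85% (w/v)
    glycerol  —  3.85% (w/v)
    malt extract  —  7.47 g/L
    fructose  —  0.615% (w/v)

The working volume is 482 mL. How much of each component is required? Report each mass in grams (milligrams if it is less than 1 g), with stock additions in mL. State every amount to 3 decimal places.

Target volume = 482 mL = 0.482 L.
sodium lactate: dilute stock: 0.507% ÷ 12.6% × 482 mL = 19.395 mL
sodium acetate trihydrate: 48.2 mmol/L × 136.08 g/mol × 0.482 L ÷ 1000 = 3.161 g
ferrous sulfate heptahydrate: 68.4 mg/L × 0.482 L = 32.969 mg
mannitol: 1.85% w/v = 18.5 g/L → 18.5 × 0.482 L = 8.917 g
glycerol: 3.85 g per 100 mL × 482 mL ÷ 100 = 18.557 g
malt extract: 7.47 g/L × 0.482 L = 3.601 g
fructose: 0.615% w/v = 6.15 g/L → 6.15 × 0.482 L = 2.964 g

sodium lactate 19.395 mL; sodium acetate trihydrate 3.161 g; ferrous sulfate heptahydrate 32.969 mg; mannitol 8.917 g; glycerol 18.557 g; malt extract 3.601 g; fructose 2.964 g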